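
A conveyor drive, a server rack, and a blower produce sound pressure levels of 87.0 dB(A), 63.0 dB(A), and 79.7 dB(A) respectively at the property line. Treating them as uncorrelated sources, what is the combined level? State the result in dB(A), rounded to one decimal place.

Incoherent sources combine by intensity addition: L_total = 10·log₁₀(Σ 10^(L_i/10)).
Σ 10^(L/10) = 10^(87.0/10) + 10^(63.0/10) + 10^(79.7/10) = 5.965e+08.
L_total = 10·log₁₀(5.965e+08) = 87.76 dB(A).

87.8 dB(A)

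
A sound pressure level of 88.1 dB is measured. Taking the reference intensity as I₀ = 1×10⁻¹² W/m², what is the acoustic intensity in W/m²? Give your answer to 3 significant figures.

I = I₀·10^(L/10) = 10⁻¹² × 10^(88.1/10) = 10^(-3.190).

0.000646 W/m²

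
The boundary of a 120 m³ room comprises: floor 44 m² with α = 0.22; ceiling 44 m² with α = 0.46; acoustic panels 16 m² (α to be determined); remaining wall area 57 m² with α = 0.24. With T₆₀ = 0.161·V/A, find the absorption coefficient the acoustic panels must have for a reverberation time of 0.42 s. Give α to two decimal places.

0.15

From T₆₀ = 0.161·V/A, the target T₆₀ = 0.42 s needs A = 0.161·120/0.42 = 46.00 m².
Absorption from the other surfaces = 44·0.22 + 44·0.46 + 57·0.24 = 43.60 m², so the acoustic panels must supply 2.40 m² over 16 m².
α = 2.40/16 = 0.150.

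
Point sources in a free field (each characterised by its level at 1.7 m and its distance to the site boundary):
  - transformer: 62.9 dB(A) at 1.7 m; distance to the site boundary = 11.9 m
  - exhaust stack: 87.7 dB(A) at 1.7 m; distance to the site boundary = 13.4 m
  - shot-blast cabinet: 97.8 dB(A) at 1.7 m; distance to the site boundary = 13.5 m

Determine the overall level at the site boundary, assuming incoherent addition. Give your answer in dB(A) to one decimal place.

First find each source's level at the receiver (point-source: −20·log₁₀(r/r_ref)), then combine on an intensity basis.
transformer: 62.9 − 20·log₁₀(11.9/1.7) = 62.9 − 16.90 = 46.00 dB(A).
exhaust stack: 87.7 − 20·log₁₀(13.4/1.7) = 87.7 − 17.93 = 69.77 dB(A).
shot-blast cabinet: 97.8 − 20·log₁₀(13.5/1.7) = 97.8 − 18.00 = 79.80 dB(A).
Σ 10^(L/10) = 1.051e+08 → L_total = 10·log₁₀(1.051e+08) = 80.21 dB(A).

80.2 dB(A)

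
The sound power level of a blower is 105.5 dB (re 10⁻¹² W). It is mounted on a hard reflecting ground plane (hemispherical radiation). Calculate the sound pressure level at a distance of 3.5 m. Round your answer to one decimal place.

86.6 dB

L_p = L_w − 10·log₁₀(2π·r²) with r = 3.5 m.
2π·r² = 76.97 m², 10·log₁₀ of that is 18.863 dB.
L_p = 105.5 − 18.863 = 86.64 dB.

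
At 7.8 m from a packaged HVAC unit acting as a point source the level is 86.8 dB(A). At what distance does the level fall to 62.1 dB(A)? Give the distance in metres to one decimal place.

Point-source spreading drops the level by 20·log₁₀(r₂/r₁); inverting, r₂/r₁ = 10^(ΔL/20).
r₂ = 7.8·10^((86.8−62.1)/20) = 7.8·10^(24.7/20) = 134.00 m.

134.0 m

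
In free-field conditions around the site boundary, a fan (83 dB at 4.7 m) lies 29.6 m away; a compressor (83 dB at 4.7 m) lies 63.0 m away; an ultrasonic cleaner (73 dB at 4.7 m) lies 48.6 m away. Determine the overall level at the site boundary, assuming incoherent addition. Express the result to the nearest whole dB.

68 dB

First find each source's level at the receiver (point-source: −20·log₁₀(r/r_ref)), then combine on an intensity basis.
fan: 83 − 20·log₁₀(29.6/4.7) = 83 − 15.98 = 67.02 dB.
compressor: 83 − 20·log₁₀(63.0/4.7) = 83 − 22.54 = 60.46 dB.
ultrasonic cleaner: 73 − 20·log₁₀(48.6/4.7) = 73 − 20.29 = 52.71 dB.
Σ 10^(L/10) = 6.328e+06 → L_total = 10·log₁₀(6.328e+06) = 68.01 dB.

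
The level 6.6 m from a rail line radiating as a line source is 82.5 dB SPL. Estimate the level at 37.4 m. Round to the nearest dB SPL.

Line-source attenuation: ΔL = 10·log₁₀(r₂/r₁) = 10·log₁₀(37.4/6.6) = 7.533 dB.
L₂ = 82.5 − 10·log₁₀(37.4/6.6) = 82.5 − 7.533 = 74.97 dB SPL.

75 dB SPL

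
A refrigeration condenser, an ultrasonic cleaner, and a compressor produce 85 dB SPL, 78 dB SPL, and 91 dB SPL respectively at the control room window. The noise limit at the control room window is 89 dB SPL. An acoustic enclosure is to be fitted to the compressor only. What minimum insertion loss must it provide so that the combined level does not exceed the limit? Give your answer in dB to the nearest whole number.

Fixed contribution from the other sources: Σ 10^(L/10) = 10^(85/10) + 10^(78/10) = 3.793e+08 (85.79 dB SPL).
To meet 89 dB SPL overall, the treated compressor may contribute at most 10^(89/10) − 3.793e+08 = 4.150e+08, i.e. 86.18 dB SPL.
Required insertion loss = 91 − 86.18 = 4.82 dB.

5 dB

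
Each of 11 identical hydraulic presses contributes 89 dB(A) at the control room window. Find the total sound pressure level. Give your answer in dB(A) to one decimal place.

N identical incoherent sources raise the level by 10·log₁₀ N.
L_total = 89 + 10·log₁₀(11) = 89 + 10.414 = 99.41 dB(A).

99.4 dB(A)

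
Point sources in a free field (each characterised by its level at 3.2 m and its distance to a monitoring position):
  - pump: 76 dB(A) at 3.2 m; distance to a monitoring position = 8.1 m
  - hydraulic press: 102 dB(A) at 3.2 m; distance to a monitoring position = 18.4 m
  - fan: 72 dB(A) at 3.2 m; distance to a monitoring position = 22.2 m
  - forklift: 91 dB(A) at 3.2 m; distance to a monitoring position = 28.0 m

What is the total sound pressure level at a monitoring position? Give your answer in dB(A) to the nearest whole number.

87 dB(A)

Propagate each source to the receiver with L = L_ref − 20·log₁₀(r/r_ref), then add intensities.
pump: 76 − 20·log₁₀(8.1/3.2) = 76 − 8.07 = 67.93 dB(A).
hydraulic press: 102 − 20·log₁₀(18.4/3.2) = 102 − 15.19 = 86.81 dB(A).
fan: 72 − 20·log₁₀(22.2/3.2) = 72 − 16.82 = 55.18 dB(A).
forklift: 91 − 20·log₁₀(28.0/3.2) = 91 − 18.84 = 72.16 dB(A).
Σ 10^(L/10) = 5.023e+08 → L_total = 10·log₁₀(5.023e+08) = 87.01 dB(A).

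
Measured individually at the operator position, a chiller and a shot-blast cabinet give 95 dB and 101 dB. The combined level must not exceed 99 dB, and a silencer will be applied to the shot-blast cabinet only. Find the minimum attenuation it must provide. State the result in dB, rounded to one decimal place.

4.2 dB

The untreated sources together contribute 10^(95/10) = 3.162e+09, i.e. 95.00 dB.
The limit corresponds to 10^(99/10) = 7.943e+09; subtracting the fixed part leaves 4.781e+09 for the shot-blast cabinet, i.e. 96.80 dB.
Required insertion loss = 101 − 96.80 = 4.20 dB.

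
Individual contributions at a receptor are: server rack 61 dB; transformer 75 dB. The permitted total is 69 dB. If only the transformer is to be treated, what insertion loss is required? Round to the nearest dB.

Everything except the transformer sums to 10^(61/10) = 1.259e+06 in linear terms, 61.00 dB.
To meet 69 dB overall, the treated transformer may contribute at most 10^(69/10) − 1.259e+06 = 6.684e+06, i.e. 68.25 dB.
Required insertion loss = 75 − 68.25 = 6.75 dB.

7 dB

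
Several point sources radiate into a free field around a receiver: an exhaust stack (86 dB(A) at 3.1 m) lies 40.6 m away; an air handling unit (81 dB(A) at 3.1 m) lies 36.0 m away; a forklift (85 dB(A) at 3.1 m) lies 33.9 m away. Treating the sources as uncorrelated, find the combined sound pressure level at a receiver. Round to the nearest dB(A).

First find each source's level at the receiver (point-source: −20·log₁₀(r/r_ref)), then combine on an intensity basis.
exhaust stack: 86 − 20·log₁₀(40.6/3.1) = 86 − 22.34 = 63.66 dB(A).
air handling unit: 81 − 20·log₁₀(36.0/3.1) = 81 − 21.30 = 59.70 dB(A).
forklift: 85 − 20·log₁₀(33.9/3.1) = 85 − 20.78 = 64.22 dB(A).
Σ 10^(L/10) = 5.899e+06 → L_total = 10·log₁₀(5.899e+06) = 67.71 dB(A).

68 dB(A)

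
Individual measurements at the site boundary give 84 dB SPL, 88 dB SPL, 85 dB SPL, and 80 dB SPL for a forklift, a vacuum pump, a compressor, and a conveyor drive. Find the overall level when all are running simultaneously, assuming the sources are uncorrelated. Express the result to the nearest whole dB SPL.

Incoherent sources combine by intensity addition: L_total = 10·log₁₀(Σ 10^(L_i/10)).
Σ 10^(L/10) = 10^(84/10) + 10^(88/10) + 10^(85/10) + 10^(80/10) = 1.298e+09.
L_total = 10·log₁₀(1.298e+09) = 91.13 dB SPL.

91 dB SPL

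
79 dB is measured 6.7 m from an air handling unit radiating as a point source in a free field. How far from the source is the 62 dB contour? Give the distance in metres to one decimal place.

For a point source L₁ − L₂ = 20·log₁₀(r₂/r₁), so r₂ = r₁·10^((L₁−L₂)/20).
r₂ = 6.7·10^((79−62)/20) = 6.7·10^(17.0/20) = 47.43 m.

47.4 m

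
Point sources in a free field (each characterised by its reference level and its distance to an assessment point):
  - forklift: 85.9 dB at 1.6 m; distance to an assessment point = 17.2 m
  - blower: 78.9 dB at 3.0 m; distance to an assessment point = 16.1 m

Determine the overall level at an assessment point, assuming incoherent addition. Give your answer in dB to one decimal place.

67.8 dB

First find each source's level at the receiver (point-source: −20·log₁₀(r/r_ref)), then combine on an intensity basis.
forklift: 85.9 − 20·log₁₀(17.2/1.6) = 85.9 − 20.63 = 65.27 dB.
blower: 78.9 − 20·log₁₀(16.1/3.0) = 78.9 − 14.59 = 64.31 dB.
Σ 10^(L/10) = 6.062e+06 → L_total = 10·log₁₀(6.062e+06) = 67.83 dB.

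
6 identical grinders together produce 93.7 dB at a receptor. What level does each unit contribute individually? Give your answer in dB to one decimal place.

6 equal contributions raise the level by 10·log₁₀ 6 = 7.782 dB, so each unit alone gives 93.7 − 7.782.

85.9 dB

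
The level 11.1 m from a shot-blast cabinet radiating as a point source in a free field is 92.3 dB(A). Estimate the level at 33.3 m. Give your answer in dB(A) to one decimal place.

Spherical spreading from a point source gives a 20·log₁₀(r₂/r₁) drop.
L₂ = 92.3 − 20·log₁₀(33.3/11.1) = 92.3 − 9.542 = 82.76 dB(A).

82.8 dB(A)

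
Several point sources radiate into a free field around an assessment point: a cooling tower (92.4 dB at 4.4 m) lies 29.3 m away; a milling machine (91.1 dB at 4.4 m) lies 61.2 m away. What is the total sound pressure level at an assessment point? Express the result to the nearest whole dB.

Propagate each source to the receiver with L = L_ref − 20·log₁₀(r/r_ref), then add intensities.
cooling tower: 92.4 − 20·log₁₀(29.3/4.4) = 92.4 − 16.47 = 75.93 dB.
milling machine: 91.1 − 20·log₁₀(61.2/4.4) = 91.1 − 22.87 = 68.23 dB.
Σ 10^(L/10) = 4.585e+07 → L_total = 10·log₁₀(4.585e+07) = 76.61 dB.

77 dB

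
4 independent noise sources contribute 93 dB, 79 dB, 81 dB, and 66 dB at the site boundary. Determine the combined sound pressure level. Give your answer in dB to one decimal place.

93.4 dB

For uncorrelated sources the intensities add, so convert each level to linear form, sum, and take 10·log₁₀ of the total.
Σ 10^(L/10) = 10^(93/10) + 10^(79/10) + 10^(81/10) + 10^(66/10) = 2.205e+09.
L_total = 10·log₁₀(2.205e+09) = 93.43 dB.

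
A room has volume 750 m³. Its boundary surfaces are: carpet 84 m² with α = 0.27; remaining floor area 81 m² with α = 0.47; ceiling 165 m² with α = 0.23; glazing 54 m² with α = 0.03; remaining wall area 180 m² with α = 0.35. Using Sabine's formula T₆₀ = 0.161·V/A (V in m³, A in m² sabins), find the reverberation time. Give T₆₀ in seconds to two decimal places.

0.74 s

A = Σ Sᵢαᵢ = 84·0.27 + 81·0.47 + 165·0.23 + 54·0.03 + 180·0.35 = 163.32 m².
T₆₀ = 0.161 × 750 / 163.32 = 0.739 s.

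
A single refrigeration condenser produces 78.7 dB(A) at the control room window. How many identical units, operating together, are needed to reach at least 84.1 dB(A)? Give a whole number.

4

N identical sources give L₁ + 10·log₁₀ N, so require 10·log₁₀ N ≥ 84.1 − 78.7 = 5.4 dB.
N ≥ 10^(5.4/10) = 3.467, so N = 4.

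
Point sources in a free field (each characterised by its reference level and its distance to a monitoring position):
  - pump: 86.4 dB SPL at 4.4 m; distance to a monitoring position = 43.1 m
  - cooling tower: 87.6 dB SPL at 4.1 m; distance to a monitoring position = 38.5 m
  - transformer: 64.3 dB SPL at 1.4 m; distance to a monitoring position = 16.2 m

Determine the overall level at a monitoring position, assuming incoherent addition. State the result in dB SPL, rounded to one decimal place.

70.5 dB SPL

Propagate each source to the receiver with L = L_ref − 20·log₁₀(r/r_ref), then add intensities.
pump: 86.4 − 20·log₁₀(43.1/4.4) = 86.4 − 19.82 = 66.58 dB SPL.
cooling tower: 87.6 − 20·log₁₀(38.5/4.1) = 87.6 − 19.45 = 68.15 dB SPL.
transformer: 64.3 − 20·log₁₀(16.2/1.4) = 64.3 − 21.27 = 43.03 dB SPL.
Σ 10^(L/10) = 1.110e+07 → L_total = 10·log₁₀(1.110e+07) = 70.45 dB SPL.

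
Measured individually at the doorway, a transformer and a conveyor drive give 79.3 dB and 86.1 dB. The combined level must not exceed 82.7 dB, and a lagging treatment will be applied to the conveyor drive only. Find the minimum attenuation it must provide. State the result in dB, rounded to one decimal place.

Fixed contribution from the other source: Σ 10^(L/10) = 10^(79.3/10) = 8.511e+07 (79.30 dB).
The limit corresponds to 10^(82.7/10) = 1.862e+08; subtracting the fixed part leaves 1.011e+08 for the conveyor drive, i.e. 80.05 dB.
So the conveyor drive must be reduced from 86.1 to 80.05 dB: IL = 6.05 dB.

6.1 dB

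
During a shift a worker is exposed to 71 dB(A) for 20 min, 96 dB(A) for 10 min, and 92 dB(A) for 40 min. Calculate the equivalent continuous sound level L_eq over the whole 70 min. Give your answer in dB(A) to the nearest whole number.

92 dB(A)

Weight each interval's intensity by its duration and average over T = 70 min:
Σ tᵢ·10^(Lᵢ/10) = 20·10^(71/10) + 10·10^(96/10) + 40·10^(92/10) = 1.035e+11.
L_eq = 10·log₁₀(1.035e+11/70) = 91.70 dB(A).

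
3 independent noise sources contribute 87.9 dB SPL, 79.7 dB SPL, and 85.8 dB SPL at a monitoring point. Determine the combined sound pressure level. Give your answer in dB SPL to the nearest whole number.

For uncorrelated sources the intensities add, so convert each level to linear form, sum, and take 10·log₁₀ of the total.
Σ 10^(L/10) = 10^(87.9/10) + 10^(79.7/10) + 10^(85.8/10) = 1.090e+09.
L_total = 10·log₁₀(1.090e+09) = 90.37 dB SPL.

90 dB SPL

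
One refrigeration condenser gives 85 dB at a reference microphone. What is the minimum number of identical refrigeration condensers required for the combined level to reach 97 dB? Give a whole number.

16

Need L₁ + 10·log₁₀ N ≥ 97, i.e. log₁₀ N ≥ 1.20.
N ≥ 10^(12.0/10) = 15.849, so N = 16.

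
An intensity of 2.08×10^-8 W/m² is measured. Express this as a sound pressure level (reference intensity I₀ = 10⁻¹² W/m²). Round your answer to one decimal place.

L = 10·log₁₀(I/I₀) = 10·log₁₀(2.08×10^-8/10⁻¹²) = 10·log₁₀(2.08×10^4).
L = 10·(0.3181 + 4) = 43.18 dB.

43.2 dB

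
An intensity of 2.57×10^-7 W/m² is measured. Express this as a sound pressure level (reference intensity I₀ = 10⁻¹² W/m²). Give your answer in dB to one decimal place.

54.1 dB

L = 10·log₁₀(I/I₀) = 10·log₁₀(2.57×10^-7/10⁻¹²) = 10·log₁₀(2.57×10^5).
L = 10·(0.4099 + 5) = 54.10 dB.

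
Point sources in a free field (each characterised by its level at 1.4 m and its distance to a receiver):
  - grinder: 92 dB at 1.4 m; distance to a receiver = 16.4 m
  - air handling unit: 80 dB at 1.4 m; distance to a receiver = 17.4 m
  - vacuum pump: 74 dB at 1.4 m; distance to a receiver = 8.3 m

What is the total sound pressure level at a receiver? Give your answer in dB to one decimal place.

Apply inverse-square spreading to bring every level to the receiver, then sum 10^(L/10).
grinder: 92 − 20·log₁₀(16.4/1.4) = 92 − 21.37 = 70.63 dB.
air handling unit: 80 − 20·log₁₀(17.4/1.4) = 80 − 21.89 = 58.11 dB.
vacuum pump: 74 − 20·log₁₀(8.3/1.4) = 74 − 15.46 = 58.54 dB.
Σ 10^(L/10) = 1.291e+07 → L_total = 10·log₁₀(1.291e+07) = 71.11 dB.

71.1 dB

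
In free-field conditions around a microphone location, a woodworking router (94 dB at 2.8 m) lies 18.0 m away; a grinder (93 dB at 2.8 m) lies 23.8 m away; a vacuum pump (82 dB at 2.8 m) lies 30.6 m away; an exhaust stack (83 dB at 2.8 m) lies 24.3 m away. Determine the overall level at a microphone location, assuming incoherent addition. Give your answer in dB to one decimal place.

Apply inverse-square spreading to bring every level to the receiver, then sum 10^(L/10).
woodworking router: 94 − 20·log₁₀(18.0/2.8) = 94 − 16.16 = 77.84 dB.
grinder: 93 − 20·log₁₀(23.8/2.8) = 93 − 18.59 = 74.41 dB.
vacuum pump: 82 − 20·log₁₀(30.6/2.8) = 82 − 20.77 = 61.23 dB.
exhaust stack: 83 − 20·log₁₀(24.3/2.8) = 83 − 18.77 = 64.23 dB.
Σ 10^(L/10) = 9.237e+07 → L_total = 10·log₁₀(9.237e+07) = 79.66 dB.

79.7 dB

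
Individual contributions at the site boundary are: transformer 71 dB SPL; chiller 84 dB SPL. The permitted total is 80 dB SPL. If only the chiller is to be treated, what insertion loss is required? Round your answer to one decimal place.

Fixed contribution from the other source: Σ 10^(L/10) = 10^(71/10) = 1.259e+07 (71.00 dB SPL).
To meet 80 dB SPL overall, the treated chiller may contribute at most 10^(80/10) − 1.259e+07 = 8.741e+07, i.e. 79.42 dB SPL.
So the chiller must be reduced from 84 to 79.42 dB SPL: IL = 4.58 dB.

4.6 dB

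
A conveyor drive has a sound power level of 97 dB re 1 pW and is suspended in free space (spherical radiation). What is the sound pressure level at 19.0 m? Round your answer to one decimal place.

Free-field spherical radiation: L_p = L_w − 10·log₁₀(4π·r²), r = 19.0 m.
4π·r² = 4536 m², 10·log₁₀ of that is 36.567 dB.
L_p = 97 − 36.567 = 60.43 dB.

60.4 dB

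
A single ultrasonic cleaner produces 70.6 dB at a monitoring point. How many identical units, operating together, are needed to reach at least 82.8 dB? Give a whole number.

The shortfall is 82.8 − 70.6 = 12.2 dB, and N units add 10·log₁₀ N, so need 10·log₁₀ N ≥ 12.2.
N ≥ 10^(12.2/10) = 16.596, so N = 17.

17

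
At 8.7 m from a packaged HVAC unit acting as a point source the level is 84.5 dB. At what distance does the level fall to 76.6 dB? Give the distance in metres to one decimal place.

The 7.9 dB drop corresponds to a distance ratio of 10^(7.9/20) for a point source.
r₂ = 8.7·10^((84.5−76.6)/20) = 8.7·10^(7.9/20) = 21.60 m.

21.6 m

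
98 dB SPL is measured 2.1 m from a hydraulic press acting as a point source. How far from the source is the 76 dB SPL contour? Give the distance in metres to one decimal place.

26.4 m

Point-source spreading drops the level by 20·log₁₀(r₂/r₁); inverting, r₂/r₁ = 10^(ΔL/20).
r₂ = 2.1·10^((98−76)/20) = 2.1·10^(22.0/20) = 26.44 m.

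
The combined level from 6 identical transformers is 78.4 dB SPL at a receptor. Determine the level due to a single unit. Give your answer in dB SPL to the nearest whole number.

For N identical incoherent sources L_total = L₁ + 10·log₁₀ N, so L₁ = 78.4 − 10·log₁₀(6) = 78.4 − 7.782.

71 dB SPL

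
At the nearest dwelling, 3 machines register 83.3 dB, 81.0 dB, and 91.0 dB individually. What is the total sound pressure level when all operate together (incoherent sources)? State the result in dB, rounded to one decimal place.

For uncorrelated sources the intensities add, so convert each level to linear form, sum, and take 10·log₁₀ of the total.
Σ 10^(L/10) = 10^(83.3/10) + 10^(81.0/10) + 10^(91.0/10) = 1.599e+09.
L_total = 10·log₁₀(1.599e+09) = 92.04 dB.

92.0 dB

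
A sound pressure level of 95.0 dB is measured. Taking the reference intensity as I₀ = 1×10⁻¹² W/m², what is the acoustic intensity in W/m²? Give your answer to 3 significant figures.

0.00316 W/m²

L = 10·log₁₀(I/I₀) ⇒ I = I₀·10^(L/10) = 10⁻¹² × 10^9.50.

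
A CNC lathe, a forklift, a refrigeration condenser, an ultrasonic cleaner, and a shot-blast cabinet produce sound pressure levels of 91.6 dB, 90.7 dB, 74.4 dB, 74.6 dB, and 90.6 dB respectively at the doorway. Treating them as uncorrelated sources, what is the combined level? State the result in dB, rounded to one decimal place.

Incoherent sources combine by intensity addition: L_total = 10·log₁₀(Σ 10^(L_i/10)).
Σ 10^(L/10) = 10^(91.6/10) + 10^(90.7/10) + 10^(74.4/10) + 10^(74.6/10) + 10^(90.6/10) = 3.825e+09.
L_total = 10·log₁₀(3.825e+09) = 95.83 dB.

95.8 dB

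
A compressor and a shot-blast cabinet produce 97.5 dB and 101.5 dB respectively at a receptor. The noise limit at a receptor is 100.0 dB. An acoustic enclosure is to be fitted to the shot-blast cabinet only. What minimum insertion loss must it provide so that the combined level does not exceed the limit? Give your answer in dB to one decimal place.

5.1 dB

Everything except the shot-blast cabinet sums to 10^(97.5/10) = 5.623e+09 in linear terms, 97.50 dB.
To meet 100.0 dB overall, the treated shot-blast cabinet may contribute at most 10^(100.0/10) − 5.623e+09 = 4.377e+09, i.e. 96.41 dB.
Required insertion loss = 101.5 − 96.41 = 5.09 dB.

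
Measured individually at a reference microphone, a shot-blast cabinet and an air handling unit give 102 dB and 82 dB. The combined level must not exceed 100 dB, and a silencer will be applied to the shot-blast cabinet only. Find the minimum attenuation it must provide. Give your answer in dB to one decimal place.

Fixed contribution from the other source: Σ 10^(L/10) = 10^(82/10) = 1.585e+08 (82.00 dB).
The limit corresponds to 10^(100/10) = 1.000e+10; subtracting the fixed part leaves 9.842e+09 for the shot-blast cabinet, i.e. 99.93 dB.
Required insertion loss = 102 − 99.93 = 2.07 dB.

2.1 dB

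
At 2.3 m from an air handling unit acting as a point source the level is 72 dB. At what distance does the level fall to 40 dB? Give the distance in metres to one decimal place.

91.6 m

The 32.0 dB drop corresponds to a distance ratio of 10^(32.0/20) for a point source.
r₂ = 2.3·10^((72−40)/20) = 2.3·10^(32.0/20) = 91.56 m.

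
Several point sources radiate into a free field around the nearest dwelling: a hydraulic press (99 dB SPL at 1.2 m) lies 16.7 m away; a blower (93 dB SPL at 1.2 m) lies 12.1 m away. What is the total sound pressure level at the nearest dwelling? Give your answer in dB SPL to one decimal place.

77.8 dB SPL

Propagate each source to the receiver with L = L_ref − 20·log₁₀(r/r_ref), then add intensities.
hydraulic press: 99 − 20·log₁₀(16.7/1.2) = 99 − 22.87 = 76.13 dB SPL.
blower: 93 − 20·log₁₀(12.1/1.2) = 93 − 20.07 = 72.93 dB SPL.
Σ 10^(L/10) = 6.064e+07 → L_total = 10·log₁₀(6.064e+07) = 77.83 dB SPL.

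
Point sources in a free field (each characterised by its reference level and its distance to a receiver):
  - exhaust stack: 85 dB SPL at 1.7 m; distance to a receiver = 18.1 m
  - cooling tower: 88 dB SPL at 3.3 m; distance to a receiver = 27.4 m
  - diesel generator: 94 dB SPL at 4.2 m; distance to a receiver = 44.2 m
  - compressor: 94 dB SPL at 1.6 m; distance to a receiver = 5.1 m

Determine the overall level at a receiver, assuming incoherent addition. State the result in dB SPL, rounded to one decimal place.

84.5 dB SPL

First find each source's level at the receiver (point-source: −20·log₁₀(r/r_ref)), then combine on an intensity basis.
exhaust stack: 85 − 20·log₁₀(18.1/1.7) = 85 − 20.54 = 64.46 dB SPL.
cooling tower: 88 − 20·log₁₀(27.4/3.3) = 88 − 18.38 = 69.62 dB SPL.
diesel generator: 94 − 20·log₁₀(44.2/4.2) = 94 − 20.44 = 73.56 dB SPL.
compressor: 94 − 20·log₁₀(5.1/1.6) = 94 − 10.07 = 83.93 dB SPL.
Σ 10^(L/10) = 2.819e+08 → L_total = 10·log₁₀(2.819e+08) = 84.50 dB SPL.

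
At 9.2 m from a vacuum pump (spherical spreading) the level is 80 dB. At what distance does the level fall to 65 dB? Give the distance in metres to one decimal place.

The 15.0 dB drop corresponds to a distance ratio of 10^(15.0/20) for a point source.
r₂ = 9.2·10^((80−65)/20) = 9.2·10^(15.0/20) = 51.74 m.

51.7 m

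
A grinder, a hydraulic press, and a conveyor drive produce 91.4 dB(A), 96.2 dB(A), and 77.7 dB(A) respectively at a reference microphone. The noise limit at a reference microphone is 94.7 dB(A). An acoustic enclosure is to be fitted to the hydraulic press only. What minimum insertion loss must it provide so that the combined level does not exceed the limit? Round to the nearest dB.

4 dB

The untreated sources together contribute 10^(91.4/10) + 10^(77.7/10) = 1.439e+09, i.e. 91.58 dB(A).
To meet 94.7 dB(A) overall, the treated hydraulic press may contribute at most 10^(94.7/10) − 1.439e+09 = 1.512e+09, i.e. 91.80 dB(A).
Required insertion loss = 96.2 − 91.80 = 4.40 dB.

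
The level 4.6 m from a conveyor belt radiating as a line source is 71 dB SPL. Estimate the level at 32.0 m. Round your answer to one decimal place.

For a line source, L₂ = L₁ − 10·log₁₀(r₂/r₁).
L₂ = 71 − 10·log₁₀(32.0/4.6) = 71 − 8.424 = 62.58 dB SPL.

62.6 dB SPL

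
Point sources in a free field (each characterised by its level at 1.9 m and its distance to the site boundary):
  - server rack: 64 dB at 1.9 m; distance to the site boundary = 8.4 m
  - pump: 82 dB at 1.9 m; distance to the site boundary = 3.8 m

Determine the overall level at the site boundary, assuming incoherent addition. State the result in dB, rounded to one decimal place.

Propagate each source to the receiver with L = L_ref − 20·log₁₀(r/r_ref), then add intensities.
server rack: 64 − 20·log₁₀(8.4/1.9) = 64 − 12.91 = 51.09 dB.
pump: 82 − 20·log₁₀(3.8/1.9) = 82 − 6.02 = 75.98 dB.
Σ 10^(L/10) = 3.975e+07 → L_total = 10·log₁₀(3.975e+07) = 75.99 dB.

76.0 dB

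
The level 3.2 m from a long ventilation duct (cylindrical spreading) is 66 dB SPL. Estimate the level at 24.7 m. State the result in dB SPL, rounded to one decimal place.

57.1 dB SPL

For a line source, L₂ = L₁ − 10·log₁₀(r₂/r₁).
L₂ = 66 − 10·log₁₀(24.7/3.2) = 66 − 8.875 = 57.12 dB SPL.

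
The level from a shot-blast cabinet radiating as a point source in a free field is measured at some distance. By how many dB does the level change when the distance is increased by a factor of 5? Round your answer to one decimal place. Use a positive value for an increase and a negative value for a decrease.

A point source loses 6 dB per doubling of distance; generally ΔL = −20·log₁₀(r₂/r₁).
ΔL = −20·log₁₀(5) = -13.98 dB.

-14.0 dB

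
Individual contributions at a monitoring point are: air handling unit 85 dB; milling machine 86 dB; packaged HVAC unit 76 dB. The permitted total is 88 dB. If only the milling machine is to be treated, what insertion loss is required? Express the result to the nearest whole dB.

Fixed contribution from the other sources: Σ 10^(L/10) = 10^(85/10) + 10^(76/10) = 3.560e+08 (85.51 dB).
To meet 88 dB overall, the treated milling machine may contribute at most 10^(88/10) − 3.560e+08 = 2.749e+08, i.e. 84.39 dB.
So the milling machine must be reduced from 86 to 84.39 dB: IL = 1.61 dB.

2 dB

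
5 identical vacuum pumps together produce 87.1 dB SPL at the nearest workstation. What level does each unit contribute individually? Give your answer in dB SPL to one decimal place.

5 equal contributions raise the level by 10·log₁₀ 5 = 6.990 dB, so each unit alone gives 87.1 − 6.990.

80.1 dB SPL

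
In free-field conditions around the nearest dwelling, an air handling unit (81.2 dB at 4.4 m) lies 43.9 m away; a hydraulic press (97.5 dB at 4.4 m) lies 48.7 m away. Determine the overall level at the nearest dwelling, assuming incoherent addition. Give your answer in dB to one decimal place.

76.7 dB

First find each source's level at the receiver (point-source: −20·log₁₀(r/r_ref)), then combine on an intensity basis.
air handling unit: 81.2 − 20·log₁₀(43.9/4.4) = 81.2 − 19.98 = 61.22 dB.
hydraulic press: 97.5 − 20·log₁₀(48.7/4.4) = 97.5 − 20.88 = 76.62 dB.
Σ 10^(L/10) = 4.723e+07 → L_total = 10·log₁₀(4.723e+07) = 76.74 dB.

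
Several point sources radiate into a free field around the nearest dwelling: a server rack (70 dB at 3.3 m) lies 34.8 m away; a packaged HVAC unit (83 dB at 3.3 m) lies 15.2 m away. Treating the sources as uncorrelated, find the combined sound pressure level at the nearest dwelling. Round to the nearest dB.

70 dB

First find each source's level at the receiver (point-source: −20·log₁₀(r/r_ref)), then combine on an intensity basis.
server rack: 70 − 20·log₁₀(34.8/3.3) = 70 − 20.46 = 49.54 dB.
packaged HVAC unit: 83 − 20·log₁₀(15.2/3.3) = 83 − 13.27 = 69.73 dB.
Σ 10^(L/10) = 9.495e+06 → L_total = 10·log₁₀(9.495e+06) = 69.77 dB.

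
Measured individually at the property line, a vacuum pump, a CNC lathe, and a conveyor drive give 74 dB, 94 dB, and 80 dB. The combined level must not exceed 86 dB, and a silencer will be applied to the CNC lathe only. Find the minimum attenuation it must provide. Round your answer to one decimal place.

9.6 dB

Everything except the CNC lathe sums to 10^(74/10) + 10^(80/10) = 1.251e+08 in linear terms, 80.97 dB.
The limit corresponds to 10^(86/10) = 3.981e+08; subtracting the fixed part leaves 2.730e+08 for the CNC lathe, i.e. 84.36 dB.
So the CNC lathe must be reduced from 94 to 84.36 dB: IL = 9.64 dB.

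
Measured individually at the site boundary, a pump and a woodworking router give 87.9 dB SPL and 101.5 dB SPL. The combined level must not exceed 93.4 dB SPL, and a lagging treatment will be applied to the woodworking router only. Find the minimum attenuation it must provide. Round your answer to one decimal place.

Fixed contribution from the other source: Σ 10^(L/10) = 10^(87.9/10) = 6.166e+08 (87.90 dB SPL).
To meet 93.4 dB SPL overall, the treated woodworking router may contribute at most 10^(93.4/10) − 6.166e+08 = 1.571e+09, i.e. 91.96 dB SPL.
So the woodworking router must be reduced from 101.5 to 91.96 dB SPL: IL = 9.54 dB.

9.5 dB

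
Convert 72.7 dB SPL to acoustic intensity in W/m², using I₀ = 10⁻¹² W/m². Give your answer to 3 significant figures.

I/I₀ = 10^(72.7/10) = 1.862e+07, so I = 1.862e+07 × 10⁻¹² W/m².

1.86e-05 W/m²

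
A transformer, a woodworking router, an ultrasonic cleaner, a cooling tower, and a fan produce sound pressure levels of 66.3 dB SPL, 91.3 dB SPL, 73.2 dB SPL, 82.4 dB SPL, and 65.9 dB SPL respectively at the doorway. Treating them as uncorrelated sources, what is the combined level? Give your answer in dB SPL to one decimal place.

Incoherent sources combine by intensity addition: L_total = 10·log₁₀(Σ 10^(L_i/10)).
Σ 10^(L/10) = 10^(66.3/10) + 10^(91.3/10) + 10^(73.2/10) + 10^(82.4/10) + 10^(65.9/10) = 1.552e+09.
L_total = 10·log₁₀(1.552e+09) = 91.91 dB SPL.

91.9 dB SPL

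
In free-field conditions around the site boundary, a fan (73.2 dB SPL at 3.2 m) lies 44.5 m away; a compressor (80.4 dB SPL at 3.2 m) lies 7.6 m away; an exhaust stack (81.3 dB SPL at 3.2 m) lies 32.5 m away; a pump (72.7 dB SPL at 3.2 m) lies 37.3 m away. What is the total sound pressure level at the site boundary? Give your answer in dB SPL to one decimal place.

Apply inverse-square spreading to bring every level to the receiver, then sum 10^(L/10).
fan: 73.2 − 20·log₁₀(44.5/3.2) = 73.2 − 22.86 = 50.34 dB SPL.
compressor: 80.4 − 20·log₁₀(7.6/3.2) = 80.4 − 7.51 = 72.89 dB SPL.
exhaust stack: 81.3 − 20·log₁₀(32.5/3.2) = 81.3 − 20.13 = 61.17 dB SPL.
pump: 72.7 − 20·log₁₀(37.3/3.2) = 72.7 − 21.33 = 51.37 dB SPL.
Σ 10^(L/10) = 2.099e+07 → L_total = 10·log₁₀(2.099e+07) = 73.22 dB SPL.

73.2 dB SPL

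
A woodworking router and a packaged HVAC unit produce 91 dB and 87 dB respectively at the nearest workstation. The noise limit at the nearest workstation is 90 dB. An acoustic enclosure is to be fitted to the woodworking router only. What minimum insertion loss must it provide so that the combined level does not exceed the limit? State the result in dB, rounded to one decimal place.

Everything except the woodworking router sums to 10^(87/10) = 5.012e+08 in linear terms, 87.00 dB.
To meet 90 dB overall, the treated woodworking router may contribute at most 10^(90/10) − 5.012e+08 = 4.988e+08, i.e. 86.98 dB.
Required insertion loss = 91 − 86.98 = 4.02 dB.

4.0 dB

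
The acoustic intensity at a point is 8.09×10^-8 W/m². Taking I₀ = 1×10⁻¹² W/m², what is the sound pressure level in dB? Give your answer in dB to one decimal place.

L = 10·log₁₀(I/I₀) = 10·log₁₀(8.09×10^-8/10⁻¹²) = 10·log₁₀(8.09×10^4).
L = 10·(0.9079 + 4) = 49.08 dB.

49.1 dB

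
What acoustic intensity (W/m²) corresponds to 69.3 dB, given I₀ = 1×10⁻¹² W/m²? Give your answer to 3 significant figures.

8.51e-06 W/m²

I/I₀ = 10^(69.3/10) = 8.511e+06, so I = 8.511e+06 × 10⁻¹² W/m².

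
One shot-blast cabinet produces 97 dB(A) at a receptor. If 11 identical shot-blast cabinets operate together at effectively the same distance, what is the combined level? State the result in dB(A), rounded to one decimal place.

107.4 dB(A)

L_total = L₁ + 10·log₁₀ N for N identical incoherent sources.
L_total = 97 + 10·log₁₀(11) = 97 + 10.414 = 107.41 dB(A).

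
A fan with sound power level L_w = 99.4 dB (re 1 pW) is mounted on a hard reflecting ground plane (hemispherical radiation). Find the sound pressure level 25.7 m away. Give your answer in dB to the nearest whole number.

Free-field hemispherical radiation: L_p = L_w − 10·log₁₀(2π·r²), r = 25.7 m.
2π·r² = 4150 m², 10·log₁₀ of that is 36.180 dB.
L_p = 99.4 − 36.180 = 63.22 dB.

63 dB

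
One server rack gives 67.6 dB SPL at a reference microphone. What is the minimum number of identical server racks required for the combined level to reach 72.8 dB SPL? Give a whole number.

4

Need L₁ + 10·log₁₀ N ≥ 72.8, i.e. log₁₀ N ≥ 0.52.
N ≥ 10^(5.2/10) = 3.311, so N = 4.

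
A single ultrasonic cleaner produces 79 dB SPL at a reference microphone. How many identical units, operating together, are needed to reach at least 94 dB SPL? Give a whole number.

32

Need L₁ + 10·log₁₀ N ≥ 94, i.e. log₁₀ N ≥ 1.50.
N ≥ 10^(15.0/10) = 31.623, so N = 32.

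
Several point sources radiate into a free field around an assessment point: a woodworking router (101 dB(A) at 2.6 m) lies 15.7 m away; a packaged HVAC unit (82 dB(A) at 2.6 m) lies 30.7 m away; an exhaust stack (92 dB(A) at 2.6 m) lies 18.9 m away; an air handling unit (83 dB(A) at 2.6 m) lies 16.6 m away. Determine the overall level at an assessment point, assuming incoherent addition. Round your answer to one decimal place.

85.8 dB(A)

Propagate each source to the receiver with L = L_ref − 20·log₁₀(r/r_ref), then add intensities.
woodworking router: 101 − 20·log₁₀(15.7/2.6) = 101 − 15.62 = 85.38 dB(A).
packaged HVAC unit: 82 − 20·log₁₀(30.7/2.6) = 82 − 21.44 = 60.56 dB(A).
exhaust stack: 92 − 20·log₁₀(18.9/2.6) = 92 − 17.23 = 74.77 dB(A).
air handling unit: 83 − 20·log₁₀(16.6/2.6) = 83 − 16.10 = 66.90 dB(A).
Σ 10^(L/10) = 3.813e+08 → L_total = 10·log₁₀(3.813e+08) = 85.81 dB(A).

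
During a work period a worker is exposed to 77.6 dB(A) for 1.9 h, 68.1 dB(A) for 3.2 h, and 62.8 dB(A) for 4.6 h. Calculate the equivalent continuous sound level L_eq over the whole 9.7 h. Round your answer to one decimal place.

L_eq = 10·log₁₀[(1/T)·Σ tᵢ·10^(Lᵢ/10)] with T = 9.7 h.
Σ tᵢ·10^(Lᵢ/10) = 1.9·10^(77.6/10) + 3.2·10^(68.1/10) + 4.6·10^(62.8/10) = 1.388e+08.
L_eq = 10·log₁₀(1.388e+08/9.7) = 71.55 dB(A).

71.6 dB(A)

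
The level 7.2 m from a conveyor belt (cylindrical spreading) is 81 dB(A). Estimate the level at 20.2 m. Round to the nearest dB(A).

77 dB(A)

For a line source, L₂ = L₁ − 10·log₁₀(r₂/r₁).
L₂ = 81 − 10·log₁₀(20.2/7.2) = 81 − 4.480 = 76.52 dB(A).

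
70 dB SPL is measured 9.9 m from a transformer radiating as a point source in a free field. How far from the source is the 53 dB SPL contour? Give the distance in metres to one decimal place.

The 17.0 dB drop corresponds to a distance ratio of 10^(17.0/20) for a point source.
r₂ = 9.9·10^((70−53)/20) = 9.9·10^(17.0/20) = 70.09 m.

70.1 m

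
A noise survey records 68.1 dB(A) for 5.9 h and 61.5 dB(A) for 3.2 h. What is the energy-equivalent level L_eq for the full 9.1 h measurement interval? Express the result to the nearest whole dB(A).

L_eq = 10·log₁₀[(1/T)·Σ tᵢ·10^(Lᵢ/10)] with T = 9.1 h.
Σ tᵢ·10^(Lᵢ/10) = 5.9·10^(68.1/10) + 3.2·10^(61.5/10) = 4.261e+07.
L_eq = 10·log₁₀(4.261e+07/9.1) = 66.71 dB(A).

67 dB(A)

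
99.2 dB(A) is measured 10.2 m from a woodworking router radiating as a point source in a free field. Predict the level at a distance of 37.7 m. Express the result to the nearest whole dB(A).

88 dB(A)

Spherical spreading from a point source gives a 20·log₁₀(r₂/r₁) drop.
L₂ = 99.2 − 20·log₁₀(37.7/10.2) = 99.2 − 11.355 = 87.85 dB(A).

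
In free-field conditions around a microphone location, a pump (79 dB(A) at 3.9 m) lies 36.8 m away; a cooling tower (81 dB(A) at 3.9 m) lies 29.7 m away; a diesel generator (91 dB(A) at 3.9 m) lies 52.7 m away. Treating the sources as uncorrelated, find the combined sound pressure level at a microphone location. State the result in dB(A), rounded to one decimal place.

70.0 dB(A)

First find each source's level at the receiver (point-source: −20·log₁₀(r/r_ref)), then combine on an intensity basis.
pump: 79 − 20·log₁₀(36.8/3.9) = 79 − 19.50 = 59.50 dB(A).
cooling tower: 81 − 20·log₁₀(29.7/3.9) = 81 − 17.63 = 63.37 dB(A).
diesel generator: 91 − 20·log₁₀(52.7/3.9) = 91 − 22.61 = 68.39 dB(A).
Σ 10^(L/10) = 9.958e+06 → L_total = 10·log₁₀(9.958e+06) = 69.98 dB(A).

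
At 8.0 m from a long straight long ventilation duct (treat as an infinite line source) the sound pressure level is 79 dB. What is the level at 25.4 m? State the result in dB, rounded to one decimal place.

Line-source attenuation: ΔL = 10·log₁₀(r₂/r₁) = 10·log₁₀(25.4/8.0) = 5.017 dB.
L₂ = 79 − 10·log₁₀(25.4/8.0) = 79 − 5.017 = 73.98 dB.

74.0 dB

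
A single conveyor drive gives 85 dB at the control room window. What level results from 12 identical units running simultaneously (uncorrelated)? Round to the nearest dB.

96 dB

N identical incoherent sources raise the level by 10·log₁₀ N.
L_total = 85 + 10·log₁₀(12) = 85 + 10.792 = 95.79 dB.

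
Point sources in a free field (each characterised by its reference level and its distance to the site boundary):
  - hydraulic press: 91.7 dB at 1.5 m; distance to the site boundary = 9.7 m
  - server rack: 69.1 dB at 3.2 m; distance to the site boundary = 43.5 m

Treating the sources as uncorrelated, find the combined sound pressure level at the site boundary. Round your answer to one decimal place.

75.5 dB

Propagate each source to the receiver with L = L_ref − 20·log₁₀(r/r_ref), then add intensities.
hydraulic press: 91.7 − 20·log₁₀(9.7/1.5) = 91.7 − 16.21 = 75.49 dB.
server rack: 69.1 − 20·log₁₀(43.5/3.2) = 69.1 − 22.67 = 46.43 dB.
Σ 10^(L/10) = 3.541e+07 → L_total = 10·log₁₀(3.541e+07) = 75.49 dB.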